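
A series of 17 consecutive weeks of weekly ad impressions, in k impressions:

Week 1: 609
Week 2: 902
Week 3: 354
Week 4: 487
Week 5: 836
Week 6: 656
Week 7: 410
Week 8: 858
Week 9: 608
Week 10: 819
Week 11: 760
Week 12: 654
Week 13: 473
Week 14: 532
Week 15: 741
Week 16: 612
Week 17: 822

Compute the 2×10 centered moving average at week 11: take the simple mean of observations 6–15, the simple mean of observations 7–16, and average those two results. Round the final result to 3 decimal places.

648.900

Sum over 6–15: 656 + 410 + 858 + 608 + 819 + 760 + 654 + 473 + 532 + 741 = 6511
Sum over 7–16: 410 + 858 + 608 + 819 + 760 + 654 + 473 + 532 + 741 + 612 = 6467
CMA at t=11 = (6511 + 6467) / (2·10) = 12978 / 20 = 648.900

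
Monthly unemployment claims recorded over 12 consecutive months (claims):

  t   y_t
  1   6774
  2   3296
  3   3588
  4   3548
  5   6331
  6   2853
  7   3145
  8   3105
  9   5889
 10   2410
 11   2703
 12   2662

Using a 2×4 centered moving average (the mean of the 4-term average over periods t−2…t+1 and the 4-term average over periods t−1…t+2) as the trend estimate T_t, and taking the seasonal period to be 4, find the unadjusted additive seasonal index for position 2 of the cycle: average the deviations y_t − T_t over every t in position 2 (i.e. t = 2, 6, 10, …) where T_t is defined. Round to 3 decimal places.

Season position 2 occurs at t = 6, 10 (where T_t is defined).
t=6: T_6 = 3913.87500; y_6 − T_6 = 2853 − 3913.87500 = -1060.87500
t=10: T_10 = 3471.37500; y_10 − T_10 = 2410 − 3471.37500 = -1061.37500
Mean deviation: (-1060.87500 + -1061.37500) / 2 = -1061.125

-1061.125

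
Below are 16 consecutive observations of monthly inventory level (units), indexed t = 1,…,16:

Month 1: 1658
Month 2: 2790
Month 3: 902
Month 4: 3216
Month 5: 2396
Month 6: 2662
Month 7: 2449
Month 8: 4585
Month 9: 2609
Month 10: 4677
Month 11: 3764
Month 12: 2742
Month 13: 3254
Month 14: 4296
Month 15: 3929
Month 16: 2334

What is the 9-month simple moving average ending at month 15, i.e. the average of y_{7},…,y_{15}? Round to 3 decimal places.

Sum of periods 7–15: 2449 + 4585 + 2609 + 4677 + 3764 + 2742 + 3254 + 4296 + 3929 = 32305
Divide by 9: 32305 / 9 = 3589.444

3589.444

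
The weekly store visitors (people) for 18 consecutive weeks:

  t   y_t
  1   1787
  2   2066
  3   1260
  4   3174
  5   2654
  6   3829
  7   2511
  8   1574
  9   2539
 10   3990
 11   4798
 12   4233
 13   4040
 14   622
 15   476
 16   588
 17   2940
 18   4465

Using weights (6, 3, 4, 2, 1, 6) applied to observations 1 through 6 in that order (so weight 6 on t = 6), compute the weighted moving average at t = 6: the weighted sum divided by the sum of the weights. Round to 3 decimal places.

2451.636

Weighted sum: 6·1787 + 3·2066 + 4·1260 + 2·3174 + 1·2654 + 6·3829 = 10722 + 6198 + 5040 + 6348 + 2654 + 22974 = 53936
Weight total: 6 + 3 + 4 + 2 + 1 + 6 = 22
WMA = 53936 / 22 = 2451.636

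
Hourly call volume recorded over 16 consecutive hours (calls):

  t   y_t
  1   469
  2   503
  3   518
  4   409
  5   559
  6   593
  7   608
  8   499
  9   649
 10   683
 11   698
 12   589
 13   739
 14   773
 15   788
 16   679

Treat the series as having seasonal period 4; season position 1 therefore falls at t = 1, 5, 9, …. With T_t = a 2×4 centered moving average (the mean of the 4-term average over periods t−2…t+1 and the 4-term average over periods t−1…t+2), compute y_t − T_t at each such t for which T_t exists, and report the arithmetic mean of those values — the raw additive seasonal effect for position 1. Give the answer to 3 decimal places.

Season position 1 occurs at t = 5, 9, 13 (where T_t is defined).
t=5: T_5 = 531.00000; y_5 − T_5 = 559 − 531.00000 = 28.00000
t=9: T_9 = 621.00000; y_9 − T_9 = 649 − 621.00000 = 28.00000
t=13: T_13 = 711.00000; y_13 − T_13 = 739 − 711.00000 = 28.00000
Mean deviation: (28.00000 + 28.00000 + 28.00000) / 3 = 28.000

28.000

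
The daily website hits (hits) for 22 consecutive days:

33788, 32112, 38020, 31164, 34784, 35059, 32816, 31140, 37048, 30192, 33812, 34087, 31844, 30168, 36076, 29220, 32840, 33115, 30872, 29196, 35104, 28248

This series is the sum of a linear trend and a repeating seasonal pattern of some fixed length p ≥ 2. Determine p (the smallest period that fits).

First differences y_{t+1} − y_t: -1676, 5908, -6856, 3620, 275, -2243, -1676, 5908, -6856, 3620, 275, -2243, -1676, 5908, …
The difference pattern repeats every 6 terms and not for any smaller step, so p = 6.

6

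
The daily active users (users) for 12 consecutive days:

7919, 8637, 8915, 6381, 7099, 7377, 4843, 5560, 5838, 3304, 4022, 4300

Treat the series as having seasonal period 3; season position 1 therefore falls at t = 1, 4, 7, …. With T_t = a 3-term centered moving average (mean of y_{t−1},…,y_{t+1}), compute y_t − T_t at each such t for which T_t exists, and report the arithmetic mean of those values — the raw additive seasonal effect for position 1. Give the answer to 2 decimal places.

-1083.89

Season position 1 occurs at t = 4, 7, 10 (where T_t is defined).
t=4: T_4 = 7465.0000; y_4 − T_4 = 6381 − 7465.0000 = -1084.0000
t=7: T_7 = 5926.6667; y_7 − T_7 = 4843 − 5926.6667 = -1083.6667
t=10: T_10 = 4388.0000; y_10 − T_10 = 3304 − 4388.0000 = -1084.0000
Mean deviation: (-1084.0000 + -1083.6667 + -1084.0000) / 3 = -1083.89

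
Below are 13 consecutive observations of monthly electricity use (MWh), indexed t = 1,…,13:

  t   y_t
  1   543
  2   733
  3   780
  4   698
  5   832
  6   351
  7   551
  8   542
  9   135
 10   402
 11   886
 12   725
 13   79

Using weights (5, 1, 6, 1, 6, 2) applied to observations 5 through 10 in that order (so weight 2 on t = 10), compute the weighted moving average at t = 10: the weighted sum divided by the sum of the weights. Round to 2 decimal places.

Weighted sum: 5·832 + 1·351 + 6·551 + 1·542 + 6·135 + 2·402 = 4160 + 351 + 3306 + 542 + 810 + 804 = 9973
Weight total: 5 + 1 + 6 + 1 + 6 + 2 = 21
WMA = 9973 / 21 = 474.90

474.90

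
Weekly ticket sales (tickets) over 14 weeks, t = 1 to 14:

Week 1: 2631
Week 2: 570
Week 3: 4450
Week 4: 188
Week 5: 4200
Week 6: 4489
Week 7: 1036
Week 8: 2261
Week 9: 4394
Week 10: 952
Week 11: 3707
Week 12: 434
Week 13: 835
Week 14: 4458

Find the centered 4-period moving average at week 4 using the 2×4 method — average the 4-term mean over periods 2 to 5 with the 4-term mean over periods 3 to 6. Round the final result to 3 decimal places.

Sum over 2–5: 570 + 4450 + 188 + 4200 = 9408
Sum over 3–6: 4450 + 188 + 4200 + 4489 = 13327
CMA at t=4 = (9408 + 13327) / (2·4) = 22735 / 8 = 2841.875

2841.875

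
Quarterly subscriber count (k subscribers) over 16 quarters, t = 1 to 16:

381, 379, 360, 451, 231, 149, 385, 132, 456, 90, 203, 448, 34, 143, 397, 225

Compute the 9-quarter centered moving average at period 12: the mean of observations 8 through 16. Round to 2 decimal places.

Sum of periods 8–16: 132 + 456 + 90 + 203 + 448 + 34 + 143 + 397 + 225 = 2128
Divide by 9: 2128 / 9 = 236.44

236.44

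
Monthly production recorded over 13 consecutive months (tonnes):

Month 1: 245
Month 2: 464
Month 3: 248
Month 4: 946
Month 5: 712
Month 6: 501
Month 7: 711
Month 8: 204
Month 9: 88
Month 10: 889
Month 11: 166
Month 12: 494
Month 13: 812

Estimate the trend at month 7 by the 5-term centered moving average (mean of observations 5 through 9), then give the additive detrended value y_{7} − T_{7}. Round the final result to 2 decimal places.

267.80

Trend T_7 = (712 + 501 + 711 + 204 + 88) / 5 = 2216/5 = 443.2000
Detrended value: 711 − 443.2000 = 267.80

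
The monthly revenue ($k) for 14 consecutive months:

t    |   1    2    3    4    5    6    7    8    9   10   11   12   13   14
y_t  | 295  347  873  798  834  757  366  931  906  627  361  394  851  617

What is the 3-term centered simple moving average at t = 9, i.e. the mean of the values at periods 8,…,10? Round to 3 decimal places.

Sum of periods 8–10: 931 + 906 + 627 = 2464
Divide by 3: 2464 / 3 = 821.333

821.333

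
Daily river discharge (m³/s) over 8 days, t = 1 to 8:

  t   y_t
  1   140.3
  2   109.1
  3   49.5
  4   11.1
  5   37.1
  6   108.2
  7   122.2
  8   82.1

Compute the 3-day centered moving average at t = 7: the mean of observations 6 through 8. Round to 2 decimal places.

104.17

Sum of periods 6–8: 108.2 + 122.2 + 82.1 = 312.5
Divide by 3: 312.5 / 3 = 104.17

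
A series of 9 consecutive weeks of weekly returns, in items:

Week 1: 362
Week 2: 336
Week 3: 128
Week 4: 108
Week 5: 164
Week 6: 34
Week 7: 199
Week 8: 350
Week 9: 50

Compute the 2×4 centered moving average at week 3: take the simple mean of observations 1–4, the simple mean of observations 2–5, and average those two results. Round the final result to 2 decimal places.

Sum over 1–4: 362 + 336 + 128 + 108 = 934
Sum over 2–5: 336 + 128 + 108 + 164 = 736
CMA at t=3 = (934 + 736) / (2·4) = 1670 / 8 = 208.75

208.75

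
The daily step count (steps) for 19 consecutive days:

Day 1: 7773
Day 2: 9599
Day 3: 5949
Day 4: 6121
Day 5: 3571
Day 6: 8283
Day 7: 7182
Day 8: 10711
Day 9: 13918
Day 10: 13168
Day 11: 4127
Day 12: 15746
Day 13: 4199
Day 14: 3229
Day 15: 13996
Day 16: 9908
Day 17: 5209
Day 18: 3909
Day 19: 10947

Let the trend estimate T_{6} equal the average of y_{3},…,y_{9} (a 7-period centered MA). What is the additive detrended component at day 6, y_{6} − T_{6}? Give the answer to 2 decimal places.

320.86

Trend T_6 = (5949 + 6121 + 3571 + 8283 + 7182 + 10711 + 13918) / 7 = 55735/7 = 7962.1429
Detrended value: 8283 − 7962.1429 = 320.86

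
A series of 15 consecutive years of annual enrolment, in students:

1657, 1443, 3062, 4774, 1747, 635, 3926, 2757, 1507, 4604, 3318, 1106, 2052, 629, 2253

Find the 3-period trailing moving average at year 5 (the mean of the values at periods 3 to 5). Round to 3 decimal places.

Sum of periods 3–5: 3062 + 4774 + 1747 = 9583
Divide by 3: 9583 / 3 = 3194.333

3194.333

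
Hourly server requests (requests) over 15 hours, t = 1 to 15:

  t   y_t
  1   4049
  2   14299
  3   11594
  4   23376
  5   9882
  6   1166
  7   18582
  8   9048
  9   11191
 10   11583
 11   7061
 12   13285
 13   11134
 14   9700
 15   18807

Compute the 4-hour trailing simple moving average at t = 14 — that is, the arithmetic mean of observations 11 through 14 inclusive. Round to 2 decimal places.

10295.00

Sum of periods 11–14: 7061 + 13285 + 11134 + 9700 = 41180
Divide by 4: 41180 / 4 = 10295.00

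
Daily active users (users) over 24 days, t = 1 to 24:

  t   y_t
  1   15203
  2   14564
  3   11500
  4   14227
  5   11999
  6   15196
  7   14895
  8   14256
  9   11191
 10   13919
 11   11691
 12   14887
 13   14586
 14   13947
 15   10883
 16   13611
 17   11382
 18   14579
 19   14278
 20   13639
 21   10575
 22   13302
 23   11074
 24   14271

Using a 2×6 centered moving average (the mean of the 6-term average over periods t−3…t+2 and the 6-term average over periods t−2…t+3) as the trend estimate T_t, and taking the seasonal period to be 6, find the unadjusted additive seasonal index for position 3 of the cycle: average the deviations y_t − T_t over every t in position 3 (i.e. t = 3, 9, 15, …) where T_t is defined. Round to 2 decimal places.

-2307.47

Season position 3 occurs at t = 9, 15, 21 (where T_t is defined).
t=9: T_9 = 13498.9167; y_9 − T_9 = 11191 − 13498.9167 = -2307.9167
t=15: T_15 = 13190.3333; y_15 − T_15 = 10883 − 13190.3333 = -2307.3333
t=21: T_21 = 12882.1667; y_21 − T_21 = 10575 − 12882.1667 = -2307.1667
Mean deviation: (-2307.9167 + -2307.3333 + -2307.1667) / 3 = -2307.47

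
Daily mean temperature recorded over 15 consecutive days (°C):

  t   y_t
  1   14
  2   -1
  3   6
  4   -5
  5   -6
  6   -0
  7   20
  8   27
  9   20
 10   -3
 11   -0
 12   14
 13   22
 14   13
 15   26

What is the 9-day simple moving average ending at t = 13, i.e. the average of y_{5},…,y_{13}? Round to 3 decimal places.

10.444

Sum of periods 5–13: (-6) + (-0) + 20 + 27 + 20 + (-3) + (-0) + 14 + 22 = 94
Divide by 9: 94 / 9 = 10.444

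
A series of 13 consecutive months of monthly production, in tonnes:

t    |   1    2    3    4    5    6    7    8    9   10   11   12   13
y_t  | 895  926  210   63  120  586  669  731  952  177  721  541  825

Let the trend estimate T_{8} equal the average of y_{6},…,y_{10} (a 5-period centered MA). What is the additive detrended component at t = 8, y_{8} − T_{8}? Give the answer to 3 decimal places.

Trend T_8 = (586 + 669 + 731 + 952 + 177) / 5 = 3115/5 = 623.00000
Detrended value: 731 − 623.00000 = 108.000

108.000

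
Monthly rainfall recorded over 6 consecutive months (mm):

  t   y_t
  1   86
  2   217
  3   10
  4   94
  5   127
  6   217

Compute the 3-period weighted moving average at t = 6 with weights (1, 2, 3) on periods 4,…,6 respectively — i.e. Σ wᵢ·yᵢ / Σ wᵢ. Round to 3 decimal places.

Weighted sum: 1·94 + 2·127 + 3·217 = 94 + 254 + 651 = 999
Weight total: 1 + 2 + 3 = 6
WMA = 999 / 6 = 166.500

166.500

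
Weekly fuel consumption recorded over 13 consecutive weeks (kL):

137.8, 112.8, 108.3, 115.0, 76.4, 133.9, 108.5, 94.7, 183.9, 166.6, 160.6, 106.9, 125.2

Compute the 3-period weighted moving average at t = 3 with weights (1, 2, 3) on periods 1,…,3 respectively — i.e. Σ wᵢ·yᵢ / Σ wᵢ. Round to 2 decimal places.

Weighted sum: 1·137.8 + 2·112.8 + 3·108.3 = 137.8 + 225.6 + 324.9 = 688.3
Weight total: 1 + 2 + 3 = 6
WMA = 688.3 / 6 = 114.72

114.72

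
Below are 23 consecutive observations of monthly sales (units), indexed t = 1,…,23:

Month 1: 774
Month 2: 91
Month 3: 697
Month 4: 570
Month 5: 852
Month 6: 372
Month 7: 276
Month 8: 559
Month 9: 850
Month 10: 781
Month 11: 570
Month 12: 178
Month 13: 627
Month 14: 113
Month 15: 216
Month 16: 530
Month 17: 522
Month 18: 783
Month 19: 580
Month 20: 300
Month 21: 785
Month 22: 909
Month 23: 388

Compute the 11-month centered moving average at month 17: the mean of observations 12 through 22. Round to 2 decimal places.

Sum of periods 12–22: 178 + 627 + 113 + 216 + 530 + 522 + 783 + 580 + 300 + 785 + 909 = 5543
Divide by 11: 5543 / 11 = 503.91

503.91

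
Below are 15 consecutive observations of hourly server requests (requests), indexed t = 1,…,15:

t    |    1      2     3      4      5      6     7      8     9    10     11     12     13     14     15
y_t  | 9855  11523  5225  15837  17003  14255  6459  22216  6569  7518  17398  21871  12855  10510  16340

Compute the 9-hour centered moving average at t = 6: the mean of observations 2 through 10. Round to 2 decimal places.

Sum of periods 2–10: 11523 + 5225 + 15837 + 17003 + 14255 + 6459 + 22216 + 6569 + 7518 = 106605
Divide by 9: 106605 / 9 = 11845.00

11845.00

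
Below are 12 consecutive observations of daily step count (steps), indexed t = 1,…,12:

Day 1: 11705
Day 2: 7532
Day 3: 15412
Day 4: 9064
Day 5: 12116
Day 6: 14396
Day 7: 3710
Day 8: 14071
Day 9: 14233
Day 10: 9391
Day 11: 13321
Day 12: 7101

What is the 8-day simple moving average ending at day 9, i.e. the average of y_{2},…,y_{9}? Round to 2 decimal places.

11316.75

Sum of periods 2–9: 7532 + 15412 + 9064 + 12116 + 14396 + 3710 + 14071 + 14233 = 90534
Divide by 8: 90534 / 8 = 11316.75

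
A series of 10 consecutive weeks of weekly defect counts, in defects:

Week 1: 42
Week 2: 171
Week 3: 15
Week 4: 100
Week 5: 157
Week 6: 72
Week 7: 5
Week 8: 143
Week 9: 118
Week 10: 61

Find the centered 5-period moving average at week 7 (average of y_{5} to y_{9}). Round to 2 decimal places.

Sum of periods 5–9: 157 + 72 + 5 + 143 + 118 = 495
Divide by 5: 495 / 5 = 99.00

99.00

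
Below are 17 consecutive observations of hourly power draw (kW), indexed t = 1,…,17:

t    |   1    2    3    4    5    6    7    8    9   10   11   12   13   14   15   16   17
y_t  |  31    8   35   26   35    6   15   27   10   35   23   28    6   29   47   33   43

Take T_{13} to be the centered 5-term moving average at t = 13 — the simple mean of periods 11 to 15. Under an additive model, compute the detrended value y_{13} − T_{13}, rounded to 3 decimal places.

Trend T_13 = (23 + 28 + 6 + 29 + 47) / 5 = 133/5 = 26.60000
Detrended value: 6 − 26.60000 = -20.600

-20.600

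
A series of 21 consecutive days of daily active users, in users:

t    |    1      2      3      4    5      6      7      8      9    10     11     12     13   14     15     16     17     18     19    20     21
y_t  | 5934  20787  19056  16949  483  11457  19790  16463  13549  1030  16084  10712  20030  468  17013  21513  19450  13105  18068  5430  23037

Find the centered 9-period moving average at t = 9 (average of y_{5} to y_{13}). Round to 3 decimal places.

Sum of periods 5–13: 483 + 11457 + 19790 + 16463 + 13549 + 1030 + 16084 + 10712 + 20030 = 109598
Divide by 9: 109598 / 9 = 12177.556

12177.556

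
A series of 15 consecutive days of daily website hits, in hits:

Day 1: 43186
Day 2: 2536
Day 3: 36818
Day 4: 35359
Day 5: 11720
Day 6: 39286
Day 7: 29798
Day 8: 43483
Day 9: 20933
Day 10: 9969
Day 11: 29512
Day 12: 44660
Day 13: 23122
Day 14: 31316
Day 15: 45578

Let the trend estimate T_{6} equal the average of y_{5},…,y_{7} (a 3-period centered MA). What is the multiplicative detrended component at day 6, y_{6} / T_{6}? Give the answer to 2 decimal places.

Trend T_6 = (11720 + 39286 + 29798) / 3 = 80804/3 = 26934.6667
Ratio to trend: 39286 / 26934.6667 = 1.46

1.46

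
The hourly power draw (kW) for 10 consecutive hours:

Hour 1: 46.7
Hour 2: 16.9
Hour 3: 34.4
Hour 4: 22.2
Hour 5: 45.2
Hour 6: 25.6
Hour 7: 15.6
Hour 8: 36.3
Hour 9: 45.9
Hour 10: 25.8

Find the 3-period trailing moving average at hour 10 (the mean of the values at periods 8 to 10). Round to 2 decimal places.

Sum of periods 8–10: 36.3 + 45.9 + 25.8 = 108.0
Divide by 3: 108.0 / 3 = 36.00

36.00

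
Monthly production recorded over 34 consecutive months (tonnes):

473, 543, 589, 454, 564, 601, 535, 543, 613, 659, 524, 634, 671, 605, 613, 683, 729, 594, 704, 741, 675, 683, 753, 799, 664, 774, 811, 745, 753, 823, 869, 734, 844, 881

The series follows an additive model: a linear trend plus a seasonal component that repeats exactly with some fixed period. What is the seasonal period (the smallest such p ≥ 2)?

7

First differences y_{t+1} − y_t: 70, 46, -135, 110, 37, -66, 8, 70, 46, -135, 110, 37, -66, 8, 70, 46, …
The difference pattern repeats every 7 terms and not for any smaller step, so p = 7.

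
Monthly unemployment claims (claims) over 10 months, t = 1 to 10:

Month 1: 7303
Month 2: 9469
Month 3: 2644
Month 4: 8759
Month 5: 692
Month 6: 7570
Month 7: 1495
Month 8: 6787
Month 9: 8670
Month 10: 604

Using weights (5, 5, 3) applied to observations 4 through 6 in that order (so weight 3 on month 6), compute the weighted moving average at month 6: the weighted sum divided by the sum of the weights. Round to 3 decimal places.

Weighted sum: 5·8759 + 5·692 + 3·7570 = 43795 + 3460 + 22710 = 69965
Weight total: 5 + 5 + 3 = 13
WMA = 69965 / 13 = 5381.923

5381.923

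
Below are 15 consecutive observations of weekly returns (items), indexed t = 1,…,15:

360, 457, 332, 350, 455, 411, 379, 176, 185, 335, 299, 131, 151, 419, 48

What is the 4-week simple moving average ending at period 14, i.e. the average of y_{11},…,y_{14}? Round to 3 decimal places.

250.000

Sum of periods 11–14: 299 + 131 + 151 + 419 = 1000
Divide by 4: 1000 / 4 = 250.000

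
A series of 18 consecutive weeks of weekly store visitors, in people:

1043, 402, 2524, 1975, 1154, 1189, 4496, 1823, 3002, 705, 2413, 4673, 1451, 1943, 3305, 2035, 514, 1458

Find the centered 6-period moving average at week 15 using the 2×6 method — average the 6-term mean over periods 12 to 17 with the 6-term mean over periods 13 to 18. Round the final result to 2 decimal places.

Sum over 12–17: 4673 + 1451 + 1943 + 3305 + 2035 + 514 = 13921
Sum over 13–18: 1451 + 1943 + 3305 + 2035 + 514 + 1458 = 10706
CMA at t=15 = (13921 + 10706) / (2·6) = 24627 / 12 = 2052.25

2052.25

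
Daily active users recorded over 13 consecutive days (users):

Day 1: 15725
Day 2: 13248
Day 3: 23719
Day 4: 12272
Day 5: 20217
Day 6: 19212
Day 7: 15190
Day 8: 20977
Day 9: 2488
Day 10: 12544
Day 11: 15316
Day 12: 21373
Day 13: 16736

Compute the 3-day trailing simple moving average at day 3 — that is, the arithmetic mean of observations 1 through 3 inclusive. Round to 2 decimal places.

Sum of periods 1–3: 15725 + 13248 + 23719 = 52692
Divide by 3: 52692 / 3 = 17564.00

17564.00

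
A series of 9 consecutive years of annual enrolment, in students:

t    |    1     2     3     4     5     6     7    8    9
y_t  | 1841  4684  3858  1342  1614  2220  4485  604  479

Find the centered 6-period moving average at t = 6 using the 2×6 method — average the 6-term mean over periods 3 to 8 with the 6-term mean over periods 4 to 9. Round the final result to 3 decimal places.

Sum over 3–8: 3858 + 1342 + 1614 + 2220 + 4485 + 604 = 14123
Sum over 4–9: 1342 + 1614 + 2220 + 4485 + 604 + 479 = 10744
CMA at t=6 = (14123 + 10744) / (2·6) = 24867 / 12 = 2072.250

2072.250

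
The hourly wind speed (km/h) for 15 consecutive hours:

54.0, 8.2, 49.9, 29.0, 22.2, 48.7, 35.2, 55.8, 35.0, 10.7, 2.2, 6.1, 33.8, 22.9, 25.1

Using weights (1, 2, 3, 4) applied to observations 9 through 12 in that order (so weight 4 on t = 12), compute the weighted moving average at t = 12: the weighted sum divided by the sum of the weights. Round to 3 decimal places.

8.740

Weighted sum: 1·35.0 + 2·10.7 + 3·2.2 + 4·6.1 = 35.0 + 21.4 + 6.6 + 24.4 = 87.4
Weight total: 1 + 2 + 3 + 4 = 10
WMA = 87.4 / 10 = 8.740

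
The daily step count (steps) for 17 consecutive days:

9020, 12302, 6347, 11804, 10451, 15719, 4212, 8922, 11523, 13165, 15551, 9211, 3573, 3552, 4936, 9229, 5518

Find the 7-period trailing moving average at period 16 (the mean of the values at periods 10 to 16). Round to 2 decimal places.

Sum of periods 10–16: 13165 + 15551 + 9211 + 3573 + 3552 + 4936 + 9229 = 59217
Divide by 7: 59217 / 7 = 8459.57

8459.57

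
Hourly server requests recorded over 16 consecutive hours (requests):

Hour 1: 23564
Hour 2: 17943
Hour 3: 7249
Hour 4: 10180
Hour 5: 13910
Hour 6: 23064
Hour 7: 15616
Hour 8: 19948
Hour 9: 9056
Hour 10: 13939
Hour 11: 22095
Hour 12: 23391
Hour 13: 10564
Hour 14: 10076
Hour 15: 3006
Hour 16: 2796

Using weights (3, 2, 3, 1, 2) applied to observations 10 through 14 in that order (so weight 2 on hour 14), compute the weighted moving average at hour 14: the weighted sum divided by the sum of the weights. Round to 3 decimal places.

16990.545

Weighted sum: 3·13939 + 2·22095 + 3·23391 + 1·10564 + 2·10076 = 41817 + 44190 + 70173 + 10564 + 20152 = 186896
Weight total: 3 + 2 + 3 + 1 + 2 = 11
WMA = 186896 / 11 = 16990.545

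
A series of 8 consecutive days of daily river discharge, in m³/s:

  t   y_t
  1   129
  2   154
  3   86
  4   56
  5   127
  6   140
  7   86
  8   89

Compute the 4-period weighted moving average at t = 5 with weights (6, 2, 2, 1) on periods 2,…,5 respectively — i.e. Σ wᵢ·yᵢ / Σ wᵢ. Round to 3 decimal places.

121.364

Weighted sum: 6·154 + 2·86 + 2·56 + 1·127 = 924 + 172 + 112 + 127 = 1335
Weight total: 6 + 2 + 2 + 1 = 11
WMA = 1335 / 11 = 121.364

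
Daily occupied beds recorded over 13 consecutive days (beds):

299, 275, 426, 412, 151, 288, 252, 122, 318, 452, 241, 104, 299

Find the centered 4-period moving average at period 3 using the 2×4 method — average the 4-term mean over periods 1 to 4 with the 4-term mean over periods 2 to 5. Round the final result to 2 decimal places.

334.50

Sum over 1–4: 299 + 275 + 426 + 412 = 1412
Sum over 2–5: 275 + 426 + 412 + 151 = 1264
CMA at t=3 = (1412 + 1264) / (2·4) = 2676 / 8 = 334.50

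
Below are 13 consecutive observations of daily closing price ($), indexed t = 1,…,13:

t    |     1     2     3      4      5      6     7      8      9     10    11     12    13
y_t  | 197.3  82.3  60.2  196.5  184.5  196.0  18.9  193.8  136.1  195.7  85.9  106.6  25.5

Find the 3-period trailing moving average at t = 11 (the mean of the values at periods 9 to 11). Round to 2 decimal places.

Sum of periods 9–11: 136.1 + 195.7 + 85.9 = 417.7
Divide by 3: 417.7 / 3 = 139.23

139.23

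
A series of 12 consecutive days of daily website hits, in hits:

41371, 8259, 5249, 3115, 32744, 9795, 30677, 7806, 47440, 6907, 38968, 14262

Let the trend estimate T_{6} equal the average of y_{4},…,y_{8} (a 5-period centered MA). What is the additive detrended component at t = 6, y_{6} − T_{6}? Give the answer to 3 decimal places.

-7032.400

Trend T_6 = (3115 + 32744 + 9795 + 30677 + 7806) / 5 = 84137/5 = 16827.40000
Detrended value: 9795 − 16827.40000 = -7032.400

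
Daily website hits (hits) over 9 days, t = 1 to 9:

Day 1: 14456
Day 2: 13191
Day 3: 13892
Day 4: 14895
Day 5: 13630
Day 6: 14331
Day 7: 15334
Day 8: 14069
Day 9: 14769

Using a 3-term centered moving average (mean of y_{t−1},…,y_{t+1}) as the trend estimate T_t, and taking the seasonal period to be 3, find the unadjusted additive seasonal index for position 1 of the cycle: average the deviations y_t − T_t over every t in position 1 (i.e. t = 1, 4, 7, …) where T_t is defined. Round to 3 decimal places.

Season position 1 occurs at t = 4, 7 (where T_t is defined).
t=4: T_4 = 14139.00000; y_4 − T_4 = 14895 − 14139.00000 = 756.00000
t=7: T_7 = 14578.00000; y_7 − T_7 = 15334 − 14578.00000 = 756.00000
Mean deviation: (756.00000 + 756.00000) / 2 = 756.000

756.000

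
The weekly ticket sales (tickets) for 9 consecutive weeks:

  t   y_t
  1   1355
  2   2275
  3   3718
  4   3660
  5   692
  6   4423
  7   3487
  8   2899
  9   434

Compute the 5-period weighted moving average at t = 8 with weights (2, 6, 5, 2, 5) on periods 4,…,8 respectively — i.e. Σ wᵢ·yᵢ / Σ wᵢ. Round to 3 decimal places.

Weighted sum: 2·3660 + 6·692 + 5·4423 + 2·3487 + 5·2899 = 7320 + 4152 + 22115 + 6974 + 14495 = 55056
Weight total: 2 + 6 + 5 + 2 + 5 = 20
WMA = 55056 / 20 = 2752.800

2752.800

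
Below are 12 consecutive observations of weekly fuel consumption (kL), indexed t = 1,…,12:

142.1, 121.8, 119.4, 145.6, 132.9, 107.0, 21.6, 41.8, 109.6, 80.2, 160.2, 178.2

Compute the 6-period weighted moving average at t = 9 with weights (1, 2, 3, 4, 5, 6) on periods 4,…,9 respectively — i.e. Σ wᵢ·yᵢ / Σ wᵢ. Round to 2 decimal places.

Weighted sum: 1·145.6 + 2·132.9 + 3·107.0 + 4·21.6 + 5·41.8 + 6·109.6 = 145.6 + 265.8 + 321.0 + 86.4 + 209.0 + 657.6 = 1685.4
Weight total: 1 + 2 + 3 + 4 + 5 + 6 = 21
WMA = 1685.4 / 21 = 80.26

80.26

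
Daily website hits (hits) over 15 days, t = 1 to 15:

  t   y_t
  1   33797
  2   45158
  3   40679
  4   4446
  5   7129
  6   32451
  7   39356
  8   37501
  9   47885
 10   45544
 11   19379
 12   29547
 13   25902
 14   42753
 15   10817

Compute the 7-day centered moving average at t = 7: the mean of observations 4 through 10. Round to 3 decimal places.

30616.000

Sum of periods 4–10: 4446 + 7129 + 32451 + 39356 + 37501 + 47885 + 45544 = 214312
Divide by 7: 214312 / 7 = 30616.000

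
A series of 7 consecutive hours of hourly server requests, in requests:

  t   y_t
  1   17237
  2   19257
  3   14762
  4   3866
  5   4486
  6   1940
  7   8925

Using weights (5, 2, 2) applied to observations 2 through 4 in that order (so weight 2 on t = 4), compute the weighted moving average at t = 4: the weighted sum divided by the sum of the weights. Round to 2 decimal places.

14837.89

Weighted sum: 5·19257 + 2·14762 + 2·3866 = 96285 + 29524 + 7732 = 133541
Weight total: 5 + 2 + 2 = 9
WMA = 133541 / 9 = 14837.89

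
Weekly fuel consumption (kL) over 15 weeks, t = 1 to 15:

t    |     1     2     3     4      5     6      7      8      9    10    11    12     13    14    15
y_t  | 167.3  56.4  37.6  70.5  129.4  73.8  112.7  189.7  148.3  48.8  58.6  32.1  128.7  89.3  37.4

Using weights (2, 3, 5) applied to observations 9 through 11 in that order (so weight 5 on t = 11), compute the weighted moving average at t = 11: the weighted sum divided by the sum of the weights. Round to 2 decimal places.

Weighted sum: 2·148.3 + 3·48.8 + 5·58.6 = 296.6 + 146.4 + 293.0 = 736.0
Weight total: 2 + 3 + 5 = 10
WMA = 736.0 / 10 = 73.60

73.60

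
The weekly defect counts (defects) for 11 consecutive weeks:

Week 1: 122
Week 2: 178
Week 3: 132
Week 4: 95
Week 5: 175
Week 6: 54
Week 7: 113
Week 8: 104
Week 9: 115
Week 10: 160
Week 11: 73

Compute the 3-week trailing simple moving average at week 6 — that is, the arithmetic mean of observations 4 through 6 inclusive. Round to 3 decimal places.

Sum of periods 4–6: 95 + 175 + 54 = 324
Divide by 3: 324 / 3 = 108.000

108.000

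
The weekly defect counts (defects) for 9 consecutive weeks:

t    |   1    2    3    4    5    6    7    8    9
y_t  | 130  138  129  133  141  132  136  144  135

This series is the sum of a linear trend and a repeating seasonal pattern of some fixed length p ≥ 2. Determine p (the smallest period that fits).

First differences y_{t+1} − y_t: 8, -9, 4, 8, -9, 4, 8, -9, …
The difference pattern repeats every 3 terms and not for any smaller step, so p = 3.

3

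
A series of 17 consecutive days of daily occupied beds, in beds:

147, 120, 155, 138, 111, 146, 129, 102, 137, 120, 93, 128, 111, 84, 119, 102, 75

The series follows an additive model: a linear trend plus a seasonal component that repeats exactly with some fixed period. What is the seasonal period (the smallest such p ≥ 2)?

3

First differences y_{t+1} − y_t: -27, 35, -17, -27, 35, -17, -27, 35, …
The difference pattern repeats every 3 terms and not for any smaller step, so p = 3.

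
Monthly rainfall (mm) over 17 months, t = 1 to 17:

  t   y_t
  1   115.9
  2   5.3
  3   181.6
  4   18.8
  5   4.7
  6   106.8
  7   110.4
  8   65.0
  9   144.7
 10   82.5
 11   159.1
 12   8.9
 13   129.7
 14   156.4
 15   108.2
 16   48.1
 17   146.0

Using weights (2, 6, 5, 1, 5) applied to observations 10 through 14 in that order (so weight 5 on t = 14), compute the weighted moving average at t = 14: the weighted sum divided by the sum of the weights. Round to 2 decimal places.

Weighted sum: 2·82.5 + 6·159.1 + 5·8.9 + 1·129.7 + 5·156.4 = 165.0 + 954.6 + 44.5 + 129.7 + 782.0 = 2075.8
Weight total: 2 + 6 + 5 + 1 + 5 = 19
WMA = 2075.8 / 19 = 109.25

109.25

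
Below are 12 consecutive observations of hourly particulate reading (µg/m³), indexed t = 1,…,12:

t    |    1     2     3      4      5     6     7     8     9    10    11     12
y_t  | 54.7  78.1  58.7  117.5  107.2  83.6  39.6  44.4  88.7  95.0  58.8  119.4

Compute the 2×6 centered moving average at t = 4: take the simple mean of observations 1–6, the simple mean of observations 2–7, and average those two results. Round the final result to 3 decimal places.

82.042

Sum over 1–6: 54.7 + 78.1 + 58.7 + 117.5 + 107.2 + 83.6 = 499.8
Sum over 2–7: 78.1 + 58.7 + 117.5 + 107.2 + 83.6 + 39.6 = 484.7
CMA at t=4 = (499.8 + 484.7) / (2·6) = 984.5 / 12 = 82.042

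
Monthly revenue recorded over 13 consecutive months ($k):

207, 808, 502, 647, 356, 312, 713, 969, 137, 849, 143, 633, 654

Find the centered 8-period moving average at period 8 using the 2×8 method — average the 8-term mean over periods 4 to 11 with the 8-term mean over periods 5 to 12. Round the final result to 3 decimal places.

514.875

Sum over 4–11: 647 + 356 + 312 + 713 + 969 + 137 + 849 + 143 = 4126
Sum over 5–12: 356 + 312 + 713 + 969 + 137 + 849 + 143 + 633 = 4112
CMA at t=8 = (4126 + 4112) / (2·8) = 8238 / 16 = 514.875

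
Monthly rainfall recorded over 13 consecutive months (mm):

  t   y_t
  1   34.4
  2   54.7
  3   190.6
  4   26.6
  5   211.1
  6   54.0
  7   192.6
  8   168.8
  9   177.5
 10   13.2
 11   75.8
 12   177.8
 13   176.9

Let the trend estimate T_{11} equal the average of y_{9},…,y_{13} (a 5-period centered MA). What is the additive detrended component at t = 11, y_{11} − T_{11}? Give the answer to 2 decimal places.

Trend T_11 = (177.5 + 13.2 + 75.8 + 177.8 + 176.9) / 5 = 621.2/5 = 124.2400
Detrended value: 75.8 − 124.2400 = -48.44

-48.44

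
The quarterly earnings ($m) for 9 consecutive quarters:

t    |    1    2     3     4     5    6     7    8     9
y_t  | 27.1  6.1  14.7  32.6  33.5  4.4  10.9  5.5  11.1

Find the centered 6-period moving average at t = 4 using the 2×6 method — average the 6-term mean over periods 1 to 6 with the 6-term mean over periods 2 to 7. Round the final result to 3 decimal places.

18.383

Sum over 1–6: 27.1 + 6.1 + 14.7 + 32.6 + 33.5 + 4.4 = 118.4
Sum over 2–7: 6.1 + 14.7 + 32.6 + 33.5 + 4.4 + 10.9 = 102.2
CMA at t=4 = (118.4 + 102.2) / (2·6) = 220.6 / 12 = 18.383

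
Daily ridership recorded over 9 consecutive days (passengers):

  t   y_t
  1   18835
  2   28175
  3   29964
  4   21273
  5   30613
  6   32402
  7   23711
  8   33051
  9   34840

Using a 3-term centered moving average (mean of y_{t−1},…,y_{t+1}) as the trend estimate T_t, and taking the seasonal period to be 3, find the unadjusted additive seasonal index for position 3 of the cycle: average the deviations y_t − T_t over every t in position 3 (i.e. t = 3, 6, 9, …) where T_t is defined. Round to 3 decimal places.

3493.333

Season position 3 occurs at t = 3, 6 (where T_t is defined).
t=3: T_3 = 26470.66667; y_3 − T_3 = 29964 − 26470.66667 = 3493.33333
t=6: T_6 = 28908.66667; y_6 − T_6 = 32402 − 28908.66667 = 3493.33333
Mean deviation: (3493.33333 + 3493.33333) / 2 = 3493.333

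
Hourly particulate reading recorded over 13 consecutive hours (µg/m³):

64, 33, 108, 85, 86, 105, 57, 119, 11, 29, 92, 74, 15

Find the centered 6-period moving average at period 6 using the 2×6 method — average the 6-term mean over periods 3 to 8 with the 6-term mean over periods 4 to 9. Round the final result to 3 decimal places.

Sum over 3–8: 108 + 85 + 86 + 105 + 57 + 119 = 560
Sum over 4–9: 85 + 86 + 105 + 57 + 119 + 11 = 463
CMA at t=6 = (560 + 463) / (2·6) = 1023 / 12 = 85.250

85.250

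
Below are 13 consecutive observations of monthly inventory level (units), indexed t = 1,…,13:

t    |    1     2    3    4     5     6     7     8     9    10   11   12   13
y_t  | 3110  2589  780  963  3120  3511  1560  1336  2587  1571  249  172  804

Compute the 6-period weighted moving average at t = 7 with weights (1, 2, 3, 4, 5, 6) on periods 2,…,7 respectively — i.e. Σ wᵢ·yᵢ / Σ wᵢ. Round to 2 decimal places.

Weighted sum: 1·2589 + 2·780 + 3·963 + 4·3120 + 5·3511 + 6·1560 = 2589 + 1560 + 2889 + 12480 + 17555 + 9360 = 46433
Weight total: 1 + 2 + 3 + 4 + 5 + 6 = 21
WMA = 46433 / 21 = 2211.10

2211.10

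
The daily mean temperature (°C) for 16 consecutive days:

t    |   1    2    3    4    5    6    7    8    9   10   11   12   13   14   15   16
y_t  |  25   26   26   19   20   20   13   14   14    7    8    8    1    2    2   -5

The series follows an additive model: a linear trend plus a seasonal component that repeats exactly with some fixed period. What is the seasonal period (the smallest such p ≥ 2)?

3

First differences y_{t+1} − y_t: 1, 0, -7, 1, 0, -7, 1, 0, …
The difference pattern repeats every 3 terms and not for any smaller step, so p = 3.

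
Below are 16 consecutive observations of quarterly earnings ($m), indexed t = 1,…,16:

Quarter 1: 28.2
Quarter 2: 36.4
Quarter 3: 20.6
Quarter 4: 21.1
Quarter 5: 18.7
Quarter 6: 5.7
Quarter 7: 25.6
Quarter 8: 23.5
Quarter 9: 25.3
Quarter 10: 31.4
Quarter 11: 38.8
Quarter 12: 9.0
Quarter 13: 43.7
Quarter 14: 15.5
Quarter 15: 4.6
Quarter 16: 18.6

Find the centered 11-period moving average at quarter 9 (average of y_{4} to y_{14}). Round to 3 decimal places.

23.482

Sum of periods 4–14: 21.1 + 18.7 + 5.7 + 25.6 + 23.5 + 25.3 + 31.4 + 38.8 + 9.0 + 43.7 + 15.5 = 258.3
Divide by 11: 258.3 / 11 = 23.482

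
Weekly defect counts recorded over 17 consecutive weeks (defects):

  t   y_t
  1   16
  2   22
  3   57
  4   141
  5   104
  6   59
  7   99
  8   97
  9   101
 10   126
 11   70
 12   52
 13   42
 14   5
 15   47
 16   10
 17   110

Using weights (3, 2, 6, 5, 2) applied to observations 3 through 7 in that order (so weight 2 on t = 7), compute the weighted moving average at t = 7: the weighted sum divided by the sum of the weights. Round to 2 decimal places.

Weighted sum: 3·57 + 2·141 + 6·104 + 5·59 + 2·99 = 171 + 282 + 624 + 295 + 198 = 1570
Weight total: 3 + 2 + 6 + 5 + 2 = 18
WMA = 1570 / 18 = 87.22

87.22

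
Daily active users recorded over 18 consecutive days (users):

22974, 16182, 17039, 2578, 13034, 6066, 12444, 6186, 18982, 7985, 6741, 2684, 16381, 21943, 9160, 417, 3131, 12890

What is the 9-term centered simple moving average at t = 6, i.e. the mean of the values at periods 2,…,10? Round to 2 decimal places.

Sum of periods 2–10: 16182 + 17039 + 2578 + 13034 + 6066 + 12444 + 6186 + 18982 + 7985 = 100496
Divide by 9: 100496 / 9 = 11166.22

11166.22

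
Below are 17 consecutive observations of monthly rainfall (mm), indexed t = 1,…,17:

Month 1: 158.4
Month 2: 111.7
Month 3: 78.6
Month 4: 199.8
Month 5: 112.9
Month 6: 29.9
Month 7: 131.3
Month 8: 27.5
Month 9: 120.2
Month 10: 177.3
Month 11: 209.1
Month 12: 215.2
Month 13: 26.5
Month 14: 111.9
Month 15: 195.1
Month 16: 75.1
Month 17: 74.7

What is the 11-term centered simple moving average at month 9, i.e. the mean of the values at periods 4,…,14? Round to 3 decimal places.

123.782

Sum of periods 4–14: 199.8 + 112.9 + 29.9 + 131.3 + 27.5 + 120.2 + 177.3 + 209.1 + 215.2 + 26.5 + 111.9 = 1361.6
Divide by 11: 1361.6 / 11 = 123.782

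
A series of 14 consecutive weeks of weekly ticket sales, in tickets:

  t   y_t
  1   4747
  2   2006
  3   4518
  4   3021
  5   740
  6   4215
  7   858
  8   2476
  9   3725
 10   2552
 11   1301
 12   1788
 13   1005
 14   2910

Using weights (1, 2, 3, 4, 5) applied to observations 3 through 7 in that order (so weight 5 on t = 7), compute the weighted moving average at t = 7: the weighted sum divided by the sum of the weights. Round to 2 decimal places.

Weighted sum: 1·4518 + 2·3021 + 3·740 + 4·4215 + 5·858 = 4518 + 6042 + 2220 + 16860 + 4290 = 33930
Weight total: 1 + 2 + 3 + 4 + 5 = 15
WMA = 33930 / 15 = 2262.00

2262.00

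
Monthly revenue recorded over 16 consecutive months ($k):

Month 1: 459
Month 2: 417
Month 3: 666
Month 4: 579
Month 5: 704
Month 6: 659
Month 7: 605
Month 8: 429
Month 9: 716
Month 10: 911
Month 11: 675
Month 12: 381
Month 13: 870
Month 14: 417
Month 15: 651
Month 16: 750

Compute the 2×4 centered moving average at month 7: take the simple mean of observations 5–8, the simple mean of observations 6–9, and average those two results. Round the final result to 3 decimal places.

Sum over 5–8: 704 + 659 + 605 + 429 = 2397
Sum over 6–9: 659 + 605 + 429 + 716 = 2409
CMA at t=7 = (2397 + 2409) / (2·4) = 4806 / 8 = 600.750

600.750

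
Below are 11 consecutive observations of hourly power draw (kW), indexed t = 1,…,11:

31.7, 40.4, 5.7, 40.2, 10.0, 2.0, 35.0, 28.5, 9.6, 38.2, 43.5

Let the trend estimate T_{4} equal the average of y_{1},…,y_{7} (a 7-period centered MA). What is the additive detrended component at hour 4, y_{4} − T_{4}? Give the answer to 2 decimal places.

Trend T_4 = (31.7 + 40.4 + 5.7 + 40.2 + 10.0 + 2.0 + 35.0) / 7 = 165.0/7 = 23.5714
Detrended value: 40.2 − 23.5714 = 16.63

16.63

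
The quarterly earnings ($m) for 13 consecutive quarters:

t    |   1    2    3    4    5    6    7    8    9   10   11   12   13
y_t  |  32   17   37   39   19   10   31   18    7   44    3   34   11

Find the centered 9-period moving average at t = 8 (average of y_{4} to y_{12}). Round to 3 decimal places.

22.778

Sum of periods 4–12: 39 + 19 + 10 + 31 + 18 + 7 + 44 + 3 + 34 = 205
Divide by 9: 205 / 9 = 22.778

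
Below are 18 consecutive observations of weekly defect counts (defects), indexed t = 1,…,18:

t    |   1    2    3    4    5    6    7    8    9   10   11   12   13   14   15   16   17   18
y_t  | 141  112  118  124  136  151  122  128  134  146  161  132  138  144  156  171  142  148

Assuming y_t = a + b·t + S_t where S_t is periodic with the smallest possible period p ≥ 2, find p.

First differences y_{t+1} − y_t: -29, 6, 6, 12, 15, -29, 6, 6, 12, 15, -29, 6, …
The difference pattern repeats every 5 terms and not for any smaller step, so p = 5.

5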